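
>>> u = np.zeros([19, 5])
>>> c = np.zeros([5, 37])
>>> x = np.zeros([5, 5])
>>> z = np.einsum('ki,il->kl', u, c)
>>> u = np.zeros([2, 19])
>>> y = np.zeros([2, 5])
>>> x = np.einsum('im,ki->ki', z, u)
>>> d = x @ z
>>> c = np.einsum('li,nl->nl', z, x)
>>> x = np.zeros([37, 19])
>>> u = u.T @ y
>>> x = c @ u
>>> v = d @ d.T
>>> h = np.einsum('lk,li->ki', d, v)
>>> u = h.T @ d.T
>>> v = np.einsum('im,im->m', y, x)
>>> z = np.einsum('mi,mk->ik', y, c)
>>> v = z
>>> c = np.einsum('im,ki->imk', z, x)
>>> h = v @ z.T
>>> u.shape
(2, 2)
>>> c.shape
(5, 19, 2)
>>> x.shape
(2, 5)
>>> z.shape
(5, 19)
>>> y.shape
(2, 5)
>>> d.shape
(2, 37)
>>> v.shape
(5, 19)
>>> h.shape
(5, 5)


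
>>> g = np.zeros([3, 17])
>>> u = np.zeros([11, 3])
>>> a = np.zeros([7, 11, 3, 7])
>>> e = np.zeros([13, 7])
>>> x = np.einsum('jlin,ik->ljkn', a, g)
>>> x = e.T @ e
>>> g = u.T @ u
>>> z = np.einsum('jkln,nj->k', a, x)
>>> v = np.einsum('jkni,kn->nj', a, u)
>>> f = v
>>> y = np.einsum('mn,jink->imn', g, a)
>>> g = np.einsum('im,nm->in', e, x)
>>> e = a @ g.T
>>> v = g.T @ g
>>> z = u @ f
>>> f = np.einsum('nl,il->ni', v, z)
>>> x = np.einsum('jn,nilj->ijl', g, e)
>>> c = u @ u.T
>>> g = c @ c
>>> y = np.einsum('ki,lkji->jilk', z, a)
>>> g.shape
(11, 11)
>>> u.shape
(11, 3)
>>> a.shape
(7, 11, 3, 7)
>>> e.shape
(7, 11, 3, 13)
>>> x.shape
(11, 13, 3)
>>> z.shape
(11, 7)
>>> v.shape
(7, 7)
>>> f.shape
(7, 11)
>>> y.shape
(3, 7, 7, 11)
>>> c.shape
(11, 11)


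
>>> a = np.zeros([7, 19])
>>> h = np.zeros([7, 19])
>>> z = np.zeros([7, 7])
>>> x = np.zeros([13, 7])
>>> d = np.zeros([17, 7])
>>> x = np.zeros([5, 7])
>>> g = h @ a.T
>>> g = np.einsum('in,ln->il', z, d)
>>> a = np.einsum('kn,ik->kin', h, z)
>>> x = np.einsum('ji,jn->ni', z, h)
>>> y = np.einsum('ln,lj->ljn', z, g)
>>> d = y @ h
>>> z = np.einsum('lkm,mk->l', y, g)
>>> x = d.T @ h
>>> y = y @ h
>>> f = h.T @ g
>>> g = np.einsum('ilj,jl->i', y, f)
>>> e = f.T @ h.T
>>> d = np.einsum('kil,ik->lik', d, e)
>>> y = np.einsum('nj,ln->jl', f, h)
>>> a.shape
(7, 7, 19)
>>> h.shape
(7, 19)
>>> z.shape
(7,)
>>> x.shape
(19, 17, 19)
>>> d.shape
(19, 17, 7)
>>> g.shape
(7,)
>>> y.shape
(17, 7)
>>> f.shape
(19, 17)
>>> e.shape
(17, 7)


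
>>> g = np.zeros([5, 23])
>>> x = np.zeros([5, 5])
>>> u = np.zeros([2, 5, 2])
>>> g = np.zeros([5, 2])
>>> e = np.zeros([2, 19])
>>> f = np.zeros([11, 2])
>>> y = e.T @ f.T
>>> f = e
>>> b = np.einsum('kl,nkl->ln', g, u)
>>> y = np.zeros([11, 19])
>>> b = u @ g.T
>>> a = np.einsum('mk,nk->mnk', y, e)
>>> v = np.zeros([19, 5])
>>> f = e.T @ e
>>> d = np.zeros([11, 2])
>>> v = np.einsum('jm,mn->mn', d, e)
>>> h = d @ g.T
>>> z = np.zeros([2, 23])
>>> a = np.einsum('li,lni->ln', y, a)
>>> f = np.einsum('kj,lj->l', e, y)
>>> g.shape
(5, 2)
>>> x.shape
(5, 5)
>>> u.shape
(2, 5, 2)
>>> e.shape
(2, 19)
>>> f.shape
(11,)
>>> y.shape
(11, 19)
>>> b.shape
(2, 5, 5)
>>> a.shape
(11, 2)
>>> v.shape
(2, 19)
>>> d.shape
(11, 2)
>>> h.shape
(11, 5)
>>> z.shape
(2, 23)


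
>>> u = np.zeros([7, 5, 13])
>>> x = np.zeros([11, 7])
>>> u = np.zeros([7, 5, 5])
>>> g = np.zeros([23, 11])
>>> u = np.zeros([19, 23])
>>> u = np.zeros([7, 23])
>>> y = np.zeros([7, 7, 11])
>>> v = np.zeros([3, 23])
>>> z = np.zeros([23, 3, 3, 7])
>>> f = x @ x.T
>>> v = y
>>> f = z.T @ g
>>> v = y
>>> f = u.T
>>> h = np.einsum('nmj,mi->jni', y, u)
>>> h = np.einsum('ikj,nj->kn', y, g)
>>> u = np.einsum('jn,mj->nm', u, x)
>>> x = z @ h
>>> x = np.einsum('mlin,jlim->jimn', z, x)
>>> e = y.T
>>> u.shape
(23, 11)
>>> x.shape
(23, 3, 23, 7)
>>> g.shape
(23, 11)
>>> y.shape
(7, 7, 11)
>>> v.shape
(7, 7, 11)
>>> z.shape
(23, 3, 3, 7)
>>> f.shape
(23, 7)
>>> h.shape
(7, 23)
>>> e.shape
(11, 7, 7)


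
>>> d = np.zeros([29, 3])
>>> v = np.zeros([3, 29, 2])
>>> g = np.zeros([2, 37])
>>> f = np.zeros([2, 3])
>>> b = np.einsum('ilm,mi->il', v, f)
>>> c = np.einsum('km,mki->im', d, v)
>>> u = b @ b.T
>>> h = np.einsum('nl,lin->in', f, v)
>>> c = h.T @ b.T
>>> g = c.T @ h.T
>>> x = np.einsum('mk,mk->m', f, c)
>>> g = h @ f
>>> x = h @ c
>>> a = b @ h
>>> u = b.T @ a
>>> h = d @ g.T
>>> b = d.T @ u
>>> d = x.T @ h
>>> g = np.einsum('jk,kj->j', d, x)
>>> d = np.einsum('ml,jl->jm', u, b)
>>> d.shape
(3, 29)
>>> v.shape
(3, 29, 2)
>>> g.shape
(3,)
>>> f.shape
(2, 3)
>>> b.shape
(3, 2)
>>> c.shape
(2, 3)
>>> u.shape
(29, 2)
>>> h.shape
(29, 29)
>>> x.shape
(29, 3)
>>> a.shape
(3, 2)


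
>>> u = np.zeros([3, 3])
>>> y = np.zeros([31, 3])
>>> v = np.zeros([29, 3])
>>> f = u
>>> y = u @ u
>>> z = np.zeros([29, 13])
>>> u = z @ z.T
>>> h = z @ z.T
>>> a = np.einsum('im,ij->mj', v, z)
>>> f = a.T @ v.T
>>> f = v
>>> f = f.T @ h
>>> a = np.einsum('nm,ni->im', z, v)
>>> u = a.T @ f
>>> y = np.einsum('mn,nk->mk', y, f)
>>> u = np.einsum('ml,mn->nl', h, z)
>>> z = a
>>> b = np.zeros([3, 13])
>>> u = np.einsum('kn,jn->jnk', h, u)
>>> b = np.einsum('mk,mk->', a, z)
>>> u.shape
(13, 29, 29)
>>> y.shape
(3, 29)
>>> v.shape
(29, 3)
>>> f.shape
(3, 29)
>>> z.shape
(3, 13)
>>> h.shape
(29, 29)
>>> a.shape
(3, 13)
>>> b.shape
()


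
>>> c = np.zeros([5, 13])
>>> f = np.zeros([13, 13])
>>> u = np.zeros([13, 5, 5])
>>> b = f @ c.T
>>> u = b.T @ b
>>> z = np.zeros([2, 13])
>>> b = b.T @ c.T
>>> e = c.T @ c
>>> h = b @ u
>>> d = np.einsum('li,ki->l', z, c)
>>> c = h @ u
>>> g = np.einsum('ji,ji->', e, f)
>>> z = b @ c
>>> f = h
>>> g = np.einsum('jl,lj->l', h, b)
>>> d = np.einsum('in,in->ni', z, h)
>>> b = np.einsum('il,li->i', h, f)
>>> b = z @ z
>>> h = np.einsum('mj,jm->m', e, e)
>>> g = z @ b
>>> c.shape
(5, 5)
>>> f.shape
(5, 5)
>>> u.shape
(5, 5)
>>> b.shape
(5, 5)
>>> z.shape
(5, 5)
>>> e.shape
(13, 13)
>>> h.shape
(13,)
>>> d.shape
(5, 5)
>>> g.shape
(5, 5)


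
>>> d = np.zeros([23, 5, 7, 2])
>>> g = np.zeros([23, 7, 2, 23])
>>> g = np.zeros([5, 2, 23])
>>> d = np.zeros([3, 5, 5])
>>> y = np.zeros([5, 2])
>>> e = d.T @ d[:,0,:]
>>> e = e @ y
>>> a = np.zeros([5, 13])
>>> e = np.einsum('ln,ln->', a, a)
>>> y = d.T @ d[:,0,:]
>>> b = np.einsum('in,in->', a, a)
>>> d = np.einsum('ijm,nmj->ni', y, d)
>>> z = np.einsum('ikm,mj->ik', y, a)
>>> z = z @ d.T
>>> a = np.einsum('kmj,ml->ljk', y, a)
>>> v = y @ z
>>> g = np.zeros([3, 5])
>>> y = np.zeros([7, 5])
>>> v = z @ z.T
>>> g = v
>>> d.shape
(3, 5)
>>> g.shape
(5, 5)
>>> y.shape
(7, 5)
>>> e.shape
()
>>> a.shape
(13, 5, 5)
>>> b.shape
()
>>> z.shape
(5, 3)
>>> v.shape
(5, 5)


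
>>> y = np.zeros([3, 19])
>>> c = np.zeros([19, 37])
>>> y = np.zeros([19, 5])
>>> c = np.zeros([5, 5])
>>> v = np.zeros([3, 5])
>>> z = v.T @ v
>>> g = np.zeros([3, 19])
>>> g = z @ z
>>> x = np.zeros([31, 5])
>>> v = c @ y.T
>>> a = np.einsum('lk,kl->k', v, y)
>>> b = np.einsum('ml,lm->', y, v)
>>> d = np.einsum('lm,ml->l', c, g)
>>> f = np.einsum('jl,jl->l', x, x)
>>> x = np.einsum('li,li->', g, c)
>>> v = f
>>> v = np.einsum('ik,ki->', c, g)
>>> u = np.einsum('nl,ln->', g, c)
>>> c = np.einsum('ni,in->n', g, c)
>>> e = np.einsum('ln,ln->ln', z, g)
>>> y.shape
(19, 5)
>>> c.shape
(5,)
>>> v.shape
()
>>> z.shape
(5, 5)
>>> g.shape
(5, 5)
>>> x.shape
()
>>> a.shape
(19,)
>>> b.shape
()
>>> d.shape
(5,)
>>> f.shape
(5,)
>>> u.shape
()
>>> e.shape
(5, 5)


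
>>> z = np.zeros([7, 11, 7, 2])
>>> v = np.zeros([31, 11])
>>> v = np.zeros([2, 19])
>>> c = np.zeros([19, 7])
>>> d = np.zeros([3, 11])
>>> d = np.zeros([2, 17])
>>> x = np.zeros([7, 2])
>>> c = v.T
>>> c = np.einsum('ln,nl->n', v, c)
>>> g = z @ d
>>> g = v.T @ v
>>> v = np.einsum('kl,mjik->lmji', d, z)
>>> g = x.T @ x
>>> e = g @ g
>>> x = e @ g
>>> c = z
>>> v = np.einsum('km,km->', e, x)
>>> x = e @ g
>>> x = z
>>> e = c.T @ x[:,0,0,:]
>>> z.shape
(7, 11, 7, 2)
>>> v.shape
()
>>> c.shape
(7, 11, 7, 2)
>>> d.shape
(2, 17)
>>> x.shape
(7, 11, 7, 2)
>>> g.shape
(2, 2)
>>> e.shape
(2, 7, 11, 2)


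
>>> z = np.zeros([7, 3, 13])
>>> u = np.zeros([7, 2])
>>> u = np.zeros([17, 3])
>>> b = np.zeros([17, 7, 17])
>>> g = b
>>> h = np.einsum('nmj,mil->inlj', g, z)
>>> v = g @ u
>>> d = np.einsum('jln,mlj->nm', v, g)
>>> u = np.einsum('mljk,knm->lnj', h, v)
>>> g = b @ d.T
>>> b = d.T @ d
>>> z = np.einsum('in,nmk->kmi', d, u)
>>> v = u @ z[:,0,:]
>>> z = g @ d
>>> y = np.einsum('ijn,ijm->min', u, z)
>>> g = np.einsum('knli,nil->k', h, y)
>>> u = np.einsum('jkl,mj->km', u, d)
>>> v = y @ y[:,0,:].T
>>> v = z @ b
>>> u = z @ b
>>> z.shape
(17, 7, 17)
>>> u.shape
(17, 7, 17)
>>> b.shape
(17, 17)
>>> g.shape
(3,)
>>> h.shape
(3, 17, 13, 17)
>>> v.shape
(17, 7, 17)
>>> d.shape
(3, 17)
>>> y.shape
(17, 17, 13)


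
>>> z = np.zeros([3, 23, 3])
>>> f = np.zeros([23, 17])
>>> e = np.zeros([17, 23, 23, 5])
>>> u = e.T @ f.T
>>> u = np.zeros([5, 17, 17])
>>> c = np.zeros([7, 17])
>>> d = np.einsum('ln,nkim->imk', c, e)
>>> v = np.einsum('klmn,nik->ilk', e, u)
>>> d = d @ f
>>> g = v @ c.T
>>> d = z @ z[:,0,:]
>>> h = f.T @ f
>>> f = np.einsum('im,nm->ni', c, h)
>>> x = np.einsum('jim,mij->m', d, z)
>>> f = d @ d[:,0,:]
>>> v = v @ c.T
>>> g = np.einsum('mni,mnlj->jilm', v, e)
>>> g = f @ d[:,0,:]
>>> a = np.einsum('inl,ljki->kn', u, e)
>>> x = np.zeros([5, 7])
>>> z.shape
(3, 23, 3)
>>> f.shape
(3, 23, 3)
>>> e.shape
(17, 23, 23, 5)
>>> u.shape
(5, 17, 17)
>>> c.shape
(7, 17)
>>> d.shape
(3, 23, 3)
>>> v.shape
(17, 23, 7)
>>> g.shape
(3, 23, 3)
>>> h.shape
(17, 17)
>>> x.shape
(5, 7)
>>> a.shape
(23, 17)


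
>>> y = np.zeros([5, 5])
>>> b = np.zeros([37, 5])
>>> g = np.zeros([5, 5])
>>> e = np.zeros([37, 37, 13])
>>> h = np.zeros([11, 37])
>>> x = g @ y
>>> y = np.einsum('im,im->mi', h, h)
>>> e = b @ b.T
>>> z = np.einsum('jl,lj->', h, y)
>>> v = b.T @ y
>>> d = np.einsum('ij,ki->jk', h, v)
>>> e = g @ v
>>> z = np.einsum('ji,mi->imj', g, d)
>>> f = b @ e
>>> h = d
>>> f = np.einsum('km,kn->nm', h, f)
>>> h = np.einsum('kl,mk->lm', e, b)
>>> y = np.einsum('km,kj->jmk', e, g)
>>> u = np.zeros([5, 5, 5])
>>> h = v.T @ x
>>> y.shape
(5, 11, 5)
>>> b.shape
(37, 5)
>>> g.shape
(5, 5)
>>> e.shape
(5, 11)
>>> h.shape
(11, 5)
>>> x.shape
(5, 5)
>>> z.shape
(5, 37, 5)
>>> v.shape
(5, 11)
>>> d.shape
(37, 5)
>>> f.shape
(11, 5)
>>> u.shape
(5, 5, 5)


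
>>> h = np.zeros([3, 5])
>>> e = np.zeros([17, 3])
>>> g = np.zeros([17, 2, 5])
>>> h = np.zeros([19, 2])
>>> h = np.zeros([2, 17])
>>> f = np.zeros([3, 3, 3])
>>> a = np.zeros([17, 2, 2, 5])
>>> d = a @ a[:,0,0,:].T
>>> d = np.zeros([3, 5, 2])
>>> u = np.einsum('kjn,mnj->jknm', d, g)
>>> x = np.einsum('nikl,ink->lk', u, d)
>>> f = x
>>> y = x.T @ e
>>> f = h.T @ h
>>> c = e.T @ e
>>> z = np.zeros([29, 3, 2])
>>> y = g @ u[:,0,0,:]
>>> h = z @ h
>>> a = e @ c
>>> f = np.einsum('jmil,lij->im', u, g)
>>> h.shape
(29, 3, 17)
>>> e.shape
(17, 3)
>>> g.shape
(17, 2, 5)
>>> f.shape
(2, 3)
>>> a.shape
(17, 3)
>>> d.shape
(3, 5, 2)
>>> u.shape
(5, 3, 2, 17)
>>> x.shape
(17, 2)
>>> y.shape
(17, 2, 17)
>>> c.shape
(3, 3)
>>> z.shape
(29, 3, 2)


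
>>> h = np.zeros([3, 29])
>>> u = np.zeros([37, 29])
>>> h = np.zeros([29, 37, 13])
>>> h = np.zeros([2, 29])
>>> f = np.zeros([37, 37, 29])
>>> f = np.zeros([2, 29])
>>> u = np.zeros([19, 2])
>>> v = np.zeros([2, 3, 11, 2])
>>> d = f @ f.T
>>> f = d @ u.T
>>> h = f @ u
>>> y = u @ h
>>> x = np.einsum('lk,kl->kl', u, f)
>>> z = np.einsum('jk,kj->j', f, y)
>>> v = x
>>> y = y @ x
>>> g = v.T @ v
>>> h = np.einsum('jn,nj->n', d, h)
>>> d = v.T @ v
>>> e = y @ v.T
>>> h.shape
(2,)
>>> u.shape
(19, 2)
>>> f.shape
(2, 19)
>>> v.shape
(2, 19)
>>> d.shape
(19, 19)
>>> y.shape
(19, 19)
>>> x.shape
(2, 19)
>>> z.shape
(2,)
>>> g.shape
(19, 19)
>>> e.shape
(19, 2)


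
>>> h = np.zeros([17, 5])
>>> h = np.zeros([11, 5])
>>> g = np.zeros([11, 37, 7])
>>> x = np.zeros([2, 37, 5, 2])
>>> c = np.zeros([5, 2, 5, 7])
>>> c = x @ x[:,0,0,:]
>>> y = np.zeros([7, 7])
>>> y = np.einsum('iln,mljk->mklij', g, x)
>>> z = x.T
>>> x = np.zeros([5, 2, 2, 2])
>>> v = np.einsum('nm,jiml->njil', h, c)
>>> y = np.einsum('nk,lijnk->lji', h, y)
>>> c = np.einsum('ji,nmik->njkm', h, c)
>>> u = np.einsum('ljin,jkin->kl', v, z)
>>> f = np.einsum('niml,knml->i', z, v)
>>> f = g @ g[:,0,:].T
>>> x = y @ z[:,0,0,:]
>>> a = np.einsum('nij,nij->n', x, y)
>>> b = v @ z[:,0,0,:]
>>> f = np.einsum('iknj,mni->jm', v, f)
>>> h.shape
(11, 5)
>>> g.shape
(11, 37, 7)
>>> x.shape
(2, 37, 2)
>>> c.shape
(2, 11, 2, 37)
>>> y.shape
(2, 37, 2)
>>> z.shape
(2, 5, 37, 2)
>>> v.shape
(11, 2, 37, 2)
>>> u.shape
(5, 11)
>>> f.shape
(2, 11)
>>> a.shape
(2,)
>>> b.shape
(11, 2, 37, 2)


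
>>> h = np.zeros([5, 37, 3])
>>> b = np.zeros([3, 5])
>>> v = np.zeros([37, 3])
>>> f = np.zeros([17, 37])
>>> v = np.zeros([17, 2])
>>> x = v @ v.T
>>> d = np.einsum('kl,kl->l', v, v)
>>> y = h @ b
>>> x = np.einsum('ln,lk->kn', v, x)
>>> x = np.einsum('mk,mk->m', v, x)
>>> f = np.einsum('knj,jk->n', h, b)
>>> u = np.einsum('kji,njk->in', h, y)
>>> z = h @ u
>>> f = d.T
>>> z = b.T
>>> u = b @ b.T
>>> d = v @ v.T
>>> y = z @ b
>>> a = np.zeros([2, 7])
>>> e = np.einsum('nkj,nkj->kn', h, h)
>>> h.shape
(5, 37, 3)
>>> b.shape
(3, 5)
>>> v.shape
(17, 2)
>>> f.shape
(2,)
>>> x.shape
(17,)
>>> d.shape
(17, 17)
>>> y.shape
(5, 5)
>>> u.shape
(3, 3)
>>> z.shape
(5, 3)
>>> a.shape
(2, 7)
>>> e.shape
(37, 5)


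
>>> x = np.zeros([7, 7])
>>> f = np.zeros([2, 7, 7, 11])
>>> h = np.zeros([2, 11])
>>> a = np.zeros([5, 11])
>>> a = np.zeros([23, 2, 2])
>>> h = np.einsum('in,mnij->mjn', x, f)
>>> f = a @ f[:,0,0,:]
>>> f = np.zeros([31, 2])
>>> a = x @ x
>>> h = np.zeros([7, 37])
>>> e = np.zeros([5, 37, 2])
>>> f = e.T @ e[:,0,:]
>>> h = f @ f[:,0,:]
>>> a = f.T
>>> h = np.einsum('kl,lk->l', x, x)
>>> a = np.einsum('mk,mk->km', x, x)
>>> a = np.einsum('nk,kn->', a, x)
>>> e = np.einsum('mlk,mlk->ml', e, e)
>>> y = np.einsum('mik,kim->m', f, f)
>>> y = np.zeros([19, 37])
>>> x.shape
(7, 7)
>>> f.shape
(2, 37, 2)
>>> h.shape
(7,)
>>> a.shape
()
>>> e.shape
(5, 37)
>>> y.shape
(19, 37)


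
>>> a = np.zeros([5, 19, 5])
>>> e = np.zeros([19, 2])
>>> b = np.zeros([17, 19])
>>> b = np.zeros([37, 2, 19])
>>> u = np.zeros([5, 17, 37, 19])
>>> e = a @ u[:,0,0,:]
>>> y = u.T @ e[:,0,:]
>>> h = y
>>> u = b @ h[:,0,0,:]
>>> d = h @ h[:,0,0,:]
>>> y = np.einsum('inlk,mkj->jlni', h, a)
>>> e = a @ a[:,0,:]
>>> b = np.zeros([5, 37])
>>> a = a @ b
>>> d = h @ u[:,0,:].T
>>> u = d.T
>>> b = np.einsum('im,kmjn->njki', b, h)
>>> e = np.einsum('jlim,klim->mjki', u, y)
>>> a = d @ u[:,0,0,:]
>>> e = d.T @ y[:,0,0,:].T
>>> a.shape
(19, 37, 17, 19)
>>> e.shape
(37, 17, 37, 5)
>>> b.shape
(19, 17, 19, 5)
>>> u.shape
(37, 17, 37, 19)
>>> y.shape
(5, 17, 37, 19)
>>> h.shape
(19, 37, 17, 19)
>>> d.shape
(19, 37, 17, 37)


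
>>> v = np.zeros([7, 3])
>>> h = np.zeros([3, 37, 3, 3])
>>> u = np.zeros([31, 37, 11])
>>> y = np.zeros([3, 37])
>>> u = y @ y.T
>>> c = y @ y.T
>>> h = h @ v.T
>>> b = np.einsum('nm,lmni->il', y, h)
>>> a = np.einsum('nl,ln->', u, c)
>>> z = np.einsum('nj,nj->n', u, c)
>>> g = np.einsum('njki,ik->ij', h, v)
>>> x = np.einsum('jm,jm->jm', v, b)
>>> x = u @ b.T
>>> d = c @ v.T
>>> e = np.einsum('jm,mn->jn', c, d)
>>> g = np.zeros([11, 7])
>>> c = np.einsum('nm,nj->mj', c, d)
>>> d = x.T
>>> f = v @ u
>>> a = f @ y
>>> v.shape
(7, 3)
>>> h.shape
(3, 37, 3, 7)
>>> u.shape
(3, 3)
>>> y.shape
(3, 37)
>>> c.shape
(3, 7)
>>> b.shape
(7, 3)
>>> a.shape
(7, 37)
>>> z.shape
(3,)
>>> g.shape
(11, 7)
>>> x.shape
(3, 7)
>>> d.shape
(7, 3)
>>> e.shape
(3, 7)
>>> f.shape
(7, 3)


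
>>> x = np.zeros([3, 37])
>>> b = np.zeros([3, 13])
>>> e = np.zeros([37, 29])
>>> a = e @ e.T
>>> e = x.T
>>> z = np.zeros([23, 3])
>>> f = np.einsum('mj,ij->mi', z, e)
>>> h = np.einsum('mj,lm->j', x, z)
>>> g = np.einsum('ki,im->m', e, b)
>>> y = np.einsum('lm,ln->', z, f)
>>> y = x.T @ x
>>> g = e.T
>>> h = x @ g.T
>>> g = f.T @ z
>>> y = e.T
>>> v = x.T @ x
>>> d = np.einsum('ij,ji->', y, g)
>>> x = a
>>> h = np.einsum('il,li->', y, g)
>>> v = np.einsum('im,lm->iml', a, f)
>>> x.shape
(37, 37)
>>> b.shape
(3, 13)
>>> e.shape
(37, 3)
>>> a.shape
(37, 37)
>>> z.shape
(23, 3)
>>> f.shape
(23, 37)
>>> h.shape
()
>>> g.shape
(37, 3)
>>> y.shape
(3, 37)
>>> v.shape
(37, 37, 23)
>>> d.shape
()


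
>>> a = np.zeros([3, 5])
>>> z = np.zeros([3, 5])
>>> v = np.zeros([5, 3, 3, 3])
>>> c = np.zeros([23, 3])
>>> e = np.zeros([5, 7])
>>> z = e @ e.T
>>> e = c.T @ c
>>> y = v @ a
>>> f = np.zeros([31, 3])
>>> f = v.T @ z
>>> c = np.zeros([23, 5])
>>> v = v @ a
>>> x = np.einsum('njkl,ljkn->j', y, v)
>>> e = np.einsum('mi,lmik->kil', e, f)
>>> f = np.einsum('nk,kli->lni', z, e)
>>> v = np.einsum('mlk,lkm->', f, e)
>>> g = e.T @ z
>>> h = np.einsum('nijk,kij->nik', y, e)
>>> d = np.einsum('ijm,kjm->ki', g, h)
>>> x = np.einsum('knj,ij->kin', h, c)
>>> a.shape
(3, 5)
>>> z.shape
(5, 5)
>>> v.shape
()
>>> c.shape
(23, 5)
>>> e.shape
(5, 3, 3)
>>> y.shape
(5, 3, 3, 5)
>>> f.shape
(3, 5, 3)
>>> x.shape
(5, 23, 3)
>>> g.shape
(3, 3, 5)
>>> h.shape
(5, 3, 5)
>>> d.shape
(5, 3)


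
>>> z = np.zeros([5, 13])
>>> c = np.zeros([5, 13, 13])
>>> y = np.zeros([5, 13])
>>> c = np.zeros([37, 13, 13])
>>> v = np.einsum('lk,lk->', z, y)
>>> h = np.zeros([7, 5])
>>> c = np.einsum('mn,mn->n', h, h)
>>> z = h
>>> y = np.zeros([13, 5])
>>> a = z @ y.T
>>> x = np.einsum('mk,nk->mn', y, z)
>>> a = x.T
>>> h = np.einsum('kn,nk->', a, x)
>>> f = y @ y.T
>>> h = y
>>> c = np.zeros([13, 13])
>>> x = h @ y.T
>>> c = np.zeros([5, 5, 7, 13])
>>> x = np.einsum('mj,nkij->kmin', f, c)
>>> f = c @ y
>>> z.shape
(7, 5)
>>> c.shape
(5, 5, 7, 13)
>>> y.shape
(13, 5)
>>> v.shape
()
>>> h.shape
(13, 5)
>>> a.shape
(7, 13)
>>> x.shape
(5, 13, 7, 5)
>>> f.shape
(5, 5, 7, 5)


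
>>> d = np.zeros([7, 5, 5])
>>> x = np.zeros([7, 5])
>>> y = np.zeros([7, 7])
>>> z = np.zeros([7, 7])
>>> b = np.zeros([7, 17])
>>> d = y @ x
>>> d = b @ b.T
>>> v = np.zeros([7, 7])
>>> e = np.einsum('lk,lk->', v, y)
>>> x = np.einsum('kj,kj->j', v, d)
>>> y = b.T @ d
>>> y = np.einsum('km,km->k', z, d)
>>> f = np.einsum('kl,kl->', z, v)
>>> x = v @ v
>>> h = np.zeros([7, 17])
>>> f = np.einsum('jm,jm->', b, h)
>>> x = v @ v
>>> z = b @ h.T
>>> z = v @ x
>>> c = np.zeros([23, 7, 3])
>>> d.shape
(7, 7)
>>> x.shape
(7, 7)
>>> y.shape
(7,)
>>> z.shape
(7, 7)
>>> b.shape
(7, 17)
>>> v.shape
(7, 7)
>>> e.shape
()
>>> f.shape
()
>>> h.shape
(7, 17)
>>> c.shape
(23, 7, 3)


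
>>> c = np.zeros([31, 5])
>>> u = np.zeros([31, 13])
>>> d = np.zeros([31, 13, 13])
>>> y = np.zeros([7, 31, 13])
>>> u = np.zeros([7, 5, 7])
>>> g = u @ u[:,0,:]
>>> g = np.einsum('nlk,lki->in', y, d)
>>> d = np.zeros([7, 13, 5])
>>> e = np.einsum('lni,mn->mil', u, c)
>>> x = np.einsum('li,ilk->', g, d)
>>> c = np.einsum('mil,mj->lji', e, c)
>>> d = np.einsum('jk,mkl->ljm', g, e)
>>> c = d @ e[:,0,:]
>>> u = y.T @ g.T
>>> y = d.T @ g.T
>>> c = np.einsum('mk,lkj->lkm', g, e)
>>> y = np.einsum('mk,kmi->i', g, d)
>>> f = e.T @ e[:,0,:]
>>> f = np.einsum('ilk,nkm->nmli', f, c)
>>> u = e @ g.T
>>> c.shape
(31, 7, 13)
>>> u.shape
(31, 7, 13)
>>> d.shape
(7, 13, 31)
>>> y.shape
(31,)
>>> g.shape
(13, 7)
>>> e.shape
(31, 7, 7)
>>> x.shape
()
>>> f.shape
(31, 13, 7, 7)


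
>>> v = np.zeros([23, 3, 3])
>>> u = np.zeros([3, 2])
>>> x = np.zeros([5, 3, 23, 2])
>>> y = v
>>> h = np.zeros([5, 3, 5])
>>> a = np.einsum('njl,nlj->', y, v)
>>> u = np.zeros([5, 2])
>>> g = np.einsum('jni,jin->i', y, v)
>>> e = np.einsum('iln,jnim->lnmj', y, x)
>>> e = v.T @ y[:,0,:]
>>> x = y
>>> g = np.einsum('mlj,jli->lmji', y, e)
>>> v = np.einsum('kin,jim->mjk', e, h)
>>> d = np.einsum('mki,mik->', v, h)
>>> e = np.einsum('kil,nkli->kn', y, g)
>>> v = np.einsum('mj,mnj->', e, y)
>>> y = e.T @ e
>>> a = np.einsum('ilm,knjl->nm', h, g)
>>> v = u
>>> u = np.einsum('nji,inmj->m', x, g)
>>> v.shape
(5, 2)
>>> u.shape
(3,)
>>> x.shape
(23, 3, 3)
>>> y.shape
(3, 3)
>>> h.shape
(5, 3, 5)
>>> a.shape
(23, 5)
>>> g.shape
(3, 23, 3, 3)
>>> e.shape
(23, 3)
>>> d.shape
()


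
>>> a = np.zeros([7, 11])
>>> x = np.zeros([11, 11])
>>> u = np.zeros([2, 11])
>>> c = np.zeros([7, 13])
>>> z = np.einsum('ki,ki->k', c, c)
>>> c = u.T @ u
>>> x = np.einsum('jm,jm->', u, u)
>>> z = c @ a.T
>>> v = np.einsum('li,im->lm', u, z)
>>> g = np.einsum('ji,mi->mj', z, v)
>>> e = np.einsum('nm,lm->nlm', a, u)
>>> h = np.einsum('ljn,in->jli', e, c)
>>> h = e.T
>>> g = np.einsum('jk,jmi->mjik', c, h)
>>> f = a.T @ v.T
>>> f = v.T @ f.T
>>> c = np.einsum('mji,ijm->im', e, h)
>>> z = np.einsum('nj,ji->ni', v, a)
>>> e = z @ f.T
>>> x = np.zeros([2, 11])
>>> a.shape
(7, 11)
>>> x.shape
(2, 11)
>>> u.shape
(2, 11)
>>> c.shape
(11, 7)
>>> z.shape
(2, 11)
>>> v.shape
(2, 7)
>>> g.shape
(2, 11, 7, 11)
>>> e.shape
(2, 7)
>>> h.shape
(11, 2, 7)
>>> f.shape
(7, 11)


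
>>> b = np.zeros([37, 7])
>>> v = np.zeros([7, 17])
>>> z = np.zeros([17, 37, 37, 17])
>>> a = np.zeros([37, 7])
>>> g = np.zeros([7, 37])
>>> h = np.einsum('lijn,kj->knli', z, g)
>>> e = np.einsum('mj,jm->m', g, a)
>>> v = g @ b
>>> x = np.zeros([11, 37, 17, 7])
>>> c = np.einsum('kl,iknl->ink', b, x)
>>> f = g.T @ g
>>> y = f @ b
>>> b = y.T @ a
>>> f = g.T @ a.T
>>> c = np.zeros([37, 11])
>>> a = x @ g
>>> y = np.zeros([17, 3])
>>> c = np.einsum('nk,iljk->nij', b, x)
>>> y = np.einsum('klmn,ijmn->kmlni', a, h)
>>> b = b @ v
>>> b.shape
(7, 7)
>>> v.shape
(7, 7)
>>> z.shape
(17, 37, 37, 17)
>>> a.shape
(11, 37, 17, 37)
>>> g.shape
(7, 37)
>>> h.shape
(7, 17, 17, 37)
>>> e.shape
(7,)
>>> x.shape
(11, 37, 17, 7)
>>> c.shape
(7, 11, 17)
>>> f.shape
(37, 37)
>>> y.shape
(11, 17, 37, 37, 7)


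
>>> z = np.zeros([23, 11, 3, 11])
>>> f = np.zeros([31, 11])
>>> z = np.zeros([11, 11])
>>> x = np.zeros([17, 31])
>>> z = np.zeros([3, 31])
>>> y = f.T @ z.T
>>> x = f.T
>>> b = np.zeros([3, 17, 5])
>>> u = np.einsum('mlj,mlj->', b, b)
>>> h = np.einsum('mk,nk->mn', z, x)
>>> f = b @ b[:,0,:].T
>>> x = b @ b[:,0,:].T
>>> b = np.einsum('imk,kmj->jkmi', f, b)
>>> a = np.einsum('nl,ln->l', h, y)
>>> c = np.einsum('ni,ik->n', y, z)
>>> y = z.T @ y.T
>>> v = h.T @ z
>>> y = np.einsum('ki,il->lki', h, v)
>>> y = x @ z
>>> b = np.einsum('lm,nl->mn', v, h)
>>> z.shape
(3, 31)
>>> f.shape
(3, 17, 3)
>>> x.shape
(3, 17, 3)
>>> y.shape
(3, 17, 31)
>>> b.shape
(31, 3)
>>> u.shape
()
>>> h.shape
(3, 11)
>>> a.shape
(11,)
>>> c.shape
(11,)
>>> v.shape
(11, 31)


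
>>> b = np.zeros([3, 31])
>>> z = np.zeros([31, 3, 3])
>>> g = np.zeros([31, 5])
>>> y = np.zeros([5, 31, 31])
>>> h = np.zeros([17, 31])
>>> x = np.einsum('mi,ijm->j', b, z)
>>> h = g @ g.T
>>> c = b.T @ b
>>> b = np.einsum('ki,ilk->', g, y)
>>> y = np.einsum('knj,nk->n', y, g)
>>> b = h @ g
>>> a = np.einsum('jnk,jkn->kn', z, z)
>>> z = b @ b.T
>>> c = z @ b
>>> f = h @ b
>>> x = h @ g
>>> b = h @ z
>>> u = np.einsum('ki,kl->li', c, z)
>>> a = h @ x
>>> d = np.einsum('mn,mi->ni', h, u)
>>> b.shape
(31, 31)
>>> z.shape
(31, 31)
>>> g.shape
(31, 5)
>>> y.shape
(31,)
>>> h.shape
(31, 31)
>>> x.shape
(31, 5)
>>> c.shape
(31, 5)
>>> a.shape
(31, 5)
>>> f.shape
(31, 5)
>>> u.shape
(31, 5)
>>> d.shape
(31, 5)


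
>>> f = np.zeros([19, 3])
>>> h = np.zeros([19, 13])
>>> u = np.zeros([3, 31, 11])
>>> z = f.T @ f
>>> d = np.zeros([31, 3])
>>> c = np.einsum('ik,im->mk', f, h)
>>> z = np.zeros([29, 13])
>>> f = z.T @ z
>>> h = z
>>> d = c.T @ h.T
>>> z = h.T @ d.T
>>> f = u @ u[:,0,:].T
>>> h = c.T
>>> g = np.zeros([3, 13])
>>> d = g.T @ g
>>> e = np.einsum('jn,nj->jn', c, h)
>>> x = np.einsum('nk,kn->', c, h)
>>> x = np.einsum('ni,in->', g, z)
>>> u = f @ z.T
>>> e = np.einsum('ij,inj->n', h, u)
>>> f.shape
(3, 31, 3)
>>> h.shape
(3, 13)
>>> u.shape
(3, 31, 13)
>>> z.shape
(13, 3)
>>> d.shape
(13, 13)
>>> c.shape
(13, 3)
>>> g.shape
(3, 13)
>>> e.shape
(31,)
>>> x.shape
()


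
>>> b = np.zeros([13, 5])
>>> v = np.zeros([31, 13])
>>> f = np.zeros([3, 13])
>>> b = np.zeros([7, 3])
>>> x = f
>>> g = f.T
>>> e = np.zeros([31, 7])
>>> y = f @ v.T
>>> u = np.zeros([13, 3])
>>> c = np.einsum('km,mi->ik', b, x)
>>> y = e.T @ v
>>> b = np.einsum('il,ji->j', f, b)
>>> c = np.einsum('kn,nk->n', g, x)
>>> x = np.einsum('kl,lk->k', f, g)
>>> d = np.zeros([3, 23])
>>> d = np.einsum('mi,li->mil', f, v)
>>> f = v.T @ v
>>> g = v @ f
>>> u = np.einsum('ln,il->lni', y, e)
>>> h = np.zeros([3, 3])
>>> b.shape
(7,)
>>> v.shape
(31, 13)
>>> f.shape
(13, 13)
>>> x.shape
(3,)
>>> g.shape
(31, 13)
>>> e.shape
(31, 7)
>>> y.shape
(7, 13)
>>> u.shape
(7, 13, 31)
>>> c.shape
(3,)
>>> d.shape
(3, 13, 31)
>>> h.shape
(3, 3)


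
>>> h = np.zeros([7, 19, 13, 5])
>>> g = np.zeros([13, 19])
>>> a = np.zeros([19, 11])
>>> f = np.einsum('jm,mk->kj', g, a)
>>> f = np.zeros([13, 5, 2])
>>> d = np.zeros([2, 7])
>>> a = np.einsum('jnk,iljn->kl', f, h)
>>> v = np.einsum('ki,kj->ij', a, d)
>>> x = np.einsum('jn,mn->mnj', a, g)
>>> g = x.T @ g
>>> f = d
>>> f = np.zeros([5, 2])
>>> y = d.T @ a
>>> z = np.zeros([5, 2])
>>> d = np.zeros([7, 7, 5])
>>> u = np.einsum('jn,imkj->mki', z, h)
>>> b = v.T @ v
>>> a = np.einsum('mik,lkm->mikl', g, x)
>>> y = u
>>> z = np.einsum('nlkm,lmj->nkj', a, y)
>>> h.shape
(7, 19, 13, 5)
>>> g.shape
(2, 19, 19)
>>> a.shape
(2, 19, 19, 13)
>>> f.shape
(5, 2)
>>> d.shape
(7, 7, 5)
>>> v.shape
(19, 7)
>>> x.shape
(13, 19, 2)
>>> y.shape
(19, 13, 7)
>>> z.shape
(2, 19, 7)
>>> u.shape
(19, 13, 7)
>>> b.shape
(7, 7)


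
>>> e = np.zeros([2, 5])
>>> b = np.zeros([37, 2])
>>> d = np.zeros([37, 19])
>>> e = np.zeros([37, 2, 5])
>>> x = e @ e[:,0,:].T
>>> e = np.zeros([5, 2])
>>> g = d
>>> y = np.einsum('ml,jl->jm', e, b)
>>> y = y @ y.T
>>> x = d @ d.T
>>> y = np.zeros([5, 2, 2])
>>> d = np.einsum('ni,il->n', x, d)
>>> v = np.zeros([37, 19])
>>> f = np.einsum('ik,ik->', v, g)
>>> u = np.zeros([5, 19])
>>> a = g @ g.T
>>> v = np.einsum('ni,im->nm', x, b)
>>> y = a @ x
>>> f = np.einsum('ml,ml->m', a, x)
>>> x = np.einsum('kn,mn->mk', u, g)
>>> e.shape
(5, 2)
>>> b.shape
(37, 2)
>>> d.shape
(37,)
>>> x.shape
(37, 5)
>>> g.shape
(37, 19)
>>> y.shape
(37, 37)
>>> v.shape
(37, 2)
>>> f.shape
(37,)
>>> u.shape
(5, 19)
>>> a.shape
(37, 37)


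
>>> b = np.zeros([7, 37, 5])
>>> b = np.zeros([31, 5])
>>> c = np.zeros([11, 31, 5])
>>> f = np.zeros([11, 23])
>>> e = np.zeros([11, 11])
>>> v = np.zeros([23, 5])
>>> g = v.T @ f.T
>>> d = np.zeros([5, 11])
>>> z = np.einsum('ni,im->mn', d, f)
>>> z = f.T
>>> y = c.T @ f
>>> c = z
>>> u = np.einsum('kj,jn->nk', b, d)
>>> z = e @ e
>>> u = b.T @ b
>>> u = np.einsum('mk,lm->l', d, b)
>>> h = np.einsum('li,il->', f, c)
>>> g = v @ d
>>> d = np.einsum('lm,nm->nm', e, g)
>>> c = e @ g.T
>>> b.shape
(31, 5)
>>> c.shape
(11, 23)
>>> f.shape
(11, 23)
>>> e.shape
(11, 11)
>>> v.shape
(23, 5)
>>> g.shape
(23, 11)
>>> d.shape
(23, 11)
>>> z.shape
(11, 11)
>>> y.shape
(5, 31, 23)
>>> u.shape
(31,)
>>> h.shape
()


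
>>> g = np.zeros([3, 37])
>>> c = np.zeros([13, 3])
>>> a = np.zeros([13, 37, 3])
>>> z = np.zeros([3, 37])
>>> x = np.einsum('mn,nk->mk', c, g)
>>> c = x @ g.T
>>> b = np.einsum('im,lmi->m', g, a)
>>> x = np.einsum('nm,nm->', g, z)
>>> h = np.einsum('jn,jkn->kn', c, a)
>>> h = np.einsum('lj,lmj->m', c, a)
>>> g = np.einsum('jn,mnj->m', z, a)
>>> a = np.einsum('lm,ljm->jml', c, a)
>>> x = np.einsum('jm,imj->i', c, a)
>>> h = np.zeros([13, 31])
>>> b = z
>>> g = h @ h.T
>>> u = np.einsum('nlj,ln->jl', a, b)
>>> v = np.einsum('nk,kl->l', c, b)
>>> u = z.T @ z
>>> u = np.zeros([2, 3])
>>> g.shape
(13, 13)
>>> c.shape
(13, 3)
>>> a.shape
(37, 3, 13)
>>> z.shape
(3, 37)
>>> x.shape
(37,)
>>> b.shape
(3, 37)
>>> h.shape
(13, 31)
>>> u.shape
(2, 3)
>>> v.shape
(37,)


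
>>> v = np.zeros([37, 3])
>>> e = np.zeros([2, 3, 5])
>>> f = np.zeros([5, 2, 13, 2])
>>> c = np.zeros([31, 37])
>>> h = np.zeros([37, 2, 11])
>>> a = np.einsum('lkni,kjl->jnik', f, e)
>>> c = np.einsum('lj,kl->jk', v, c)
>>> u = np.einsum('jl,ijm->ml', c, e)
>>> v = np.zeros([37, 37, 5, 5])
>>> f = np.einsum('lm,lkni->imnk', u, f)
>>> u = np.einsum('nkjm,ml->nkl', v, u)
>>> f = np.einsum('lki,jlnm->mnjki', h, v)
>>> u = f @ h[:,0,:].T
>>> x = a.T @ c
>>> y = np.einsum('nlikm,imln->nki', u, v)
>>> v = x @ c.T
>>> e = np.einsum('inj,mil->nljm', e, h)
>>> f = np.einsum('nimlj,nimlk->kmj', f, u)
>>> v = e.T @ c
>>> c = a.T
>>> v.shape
(37, 5, 11, 31)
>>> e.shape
(3, 11, 5, 37)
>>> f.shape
(37, 37, 11)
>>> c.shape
(2, 2, 13, 3)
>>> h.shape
(37, 2, 11)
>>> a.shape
(3, 13, 2, 2)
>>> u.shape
(5, 5, 37, 2, 37)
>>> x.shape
(2, 2, 13, 31)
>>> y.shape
(5, 2, 37)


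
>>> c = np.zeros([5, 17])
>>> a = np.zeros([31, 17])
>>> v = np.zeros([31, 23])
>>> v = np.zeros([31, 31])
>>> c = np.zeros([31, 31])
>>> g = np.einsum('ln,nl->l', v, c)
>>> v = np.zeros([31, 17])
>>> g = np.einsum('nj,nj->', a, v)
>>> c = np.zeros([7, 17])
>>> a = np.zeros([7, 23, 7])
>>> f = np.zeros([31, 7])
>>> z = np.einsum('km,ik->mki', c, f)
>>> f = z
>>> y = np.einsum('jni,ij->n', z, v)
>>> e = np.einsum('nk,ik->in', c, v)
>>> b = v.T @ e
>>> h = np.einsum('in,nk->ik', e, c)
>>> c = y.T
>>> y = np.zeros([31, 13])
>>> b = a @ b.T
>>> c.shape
(7,)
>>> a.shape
(7, 23, 7)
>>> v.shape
(31, 17)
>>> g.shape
()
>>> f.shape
(17, 7, 31)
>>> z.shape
(17, 7, 31)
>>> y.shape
(31, 13)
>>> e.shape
(31, 7)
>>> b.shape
(7, 23, 17)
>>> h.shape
(31, 17)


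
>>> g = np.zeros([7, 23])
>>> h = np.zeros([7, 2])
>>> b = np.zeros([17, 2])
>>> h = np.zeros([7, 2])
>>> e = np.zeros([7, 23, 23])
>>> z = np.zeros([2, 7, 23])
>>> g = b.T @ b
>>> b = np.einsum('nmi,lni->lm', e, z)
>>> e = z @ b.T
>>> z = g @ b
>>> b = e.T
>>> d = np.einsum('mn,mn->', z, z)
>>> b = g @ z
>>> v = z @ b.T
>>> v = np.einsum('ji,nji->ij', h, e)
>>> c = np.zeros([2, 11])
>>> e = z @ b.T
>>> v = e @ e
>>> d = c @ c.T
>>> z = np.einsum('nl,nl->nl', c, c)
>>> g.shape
(2, 2)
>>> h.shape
(7, 2)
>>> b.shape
(2, 23)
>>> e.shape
(2, 2)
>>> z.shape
(2, 11)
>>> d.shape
(2, 2)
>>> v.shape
(2, 2)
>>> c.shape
(2, 11)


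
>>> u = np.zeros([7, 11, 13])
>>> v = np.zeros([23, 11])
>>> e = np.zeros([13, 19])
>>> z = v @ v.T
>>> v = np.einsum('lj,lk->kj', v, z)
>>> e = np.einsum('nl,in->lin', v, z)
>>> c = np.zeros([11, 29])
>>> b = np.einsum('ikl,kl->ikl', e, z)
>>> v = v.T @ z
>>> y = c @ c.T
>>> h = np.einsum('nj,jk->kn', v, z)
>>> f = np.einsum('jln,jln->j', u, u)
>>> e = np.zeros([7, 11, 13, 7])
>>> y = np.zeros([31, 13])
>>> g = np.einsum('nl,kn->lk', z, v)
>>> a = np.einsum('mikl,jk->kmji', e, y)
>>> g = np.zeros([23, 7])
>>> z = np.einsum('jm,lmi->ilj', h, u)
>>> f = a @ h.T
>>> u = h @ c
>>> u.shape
(23, 29)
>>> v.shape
(11, 23)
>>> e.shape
(7, 11, 13, 7)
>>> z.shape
(13, 7, 23)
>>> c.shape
(11, 29)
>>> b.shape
(11, 23, 23)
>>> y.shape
(31, 13)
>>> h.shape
(23, 11)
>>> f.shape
(13, 7, 31, 23)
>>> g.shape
(23, 7)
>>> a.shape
(13, 7, 31, 11)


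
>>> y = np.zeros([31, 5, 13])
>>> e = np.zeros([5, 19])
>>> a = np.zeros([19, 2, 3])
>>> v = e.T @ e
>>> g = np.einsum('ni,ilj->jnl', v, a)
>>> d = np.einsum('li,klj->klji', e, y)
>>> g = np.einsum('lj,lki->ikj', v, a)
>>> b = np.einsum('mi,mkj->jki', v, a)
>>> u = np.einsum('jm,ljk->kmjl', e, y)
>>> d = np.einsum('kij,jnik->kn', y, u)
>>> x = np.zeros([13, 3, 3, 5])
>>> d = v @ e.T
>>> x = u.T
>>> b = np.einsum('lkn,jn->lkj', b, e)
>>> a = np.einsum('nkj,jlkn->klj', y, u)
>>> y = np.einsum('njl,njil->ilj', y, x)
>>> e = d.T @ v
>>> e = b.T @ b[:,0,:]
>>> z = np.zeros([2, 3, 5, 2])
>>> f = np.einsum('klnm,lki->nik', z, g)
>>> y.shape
(19, 13, 5)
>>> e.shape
(5, 2, 5)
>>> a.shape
(5, 19, 13)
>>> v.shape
(19, 19)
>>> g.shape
(3, 2, 19)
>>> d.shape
(19, 5)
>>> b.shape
(3, 2, 5)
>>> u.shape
(13, 19, 5, 31)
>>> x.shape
(31, 5, 19, 13)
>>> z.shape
(2, 3, 5, 2)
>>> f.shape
(5, 19, 2)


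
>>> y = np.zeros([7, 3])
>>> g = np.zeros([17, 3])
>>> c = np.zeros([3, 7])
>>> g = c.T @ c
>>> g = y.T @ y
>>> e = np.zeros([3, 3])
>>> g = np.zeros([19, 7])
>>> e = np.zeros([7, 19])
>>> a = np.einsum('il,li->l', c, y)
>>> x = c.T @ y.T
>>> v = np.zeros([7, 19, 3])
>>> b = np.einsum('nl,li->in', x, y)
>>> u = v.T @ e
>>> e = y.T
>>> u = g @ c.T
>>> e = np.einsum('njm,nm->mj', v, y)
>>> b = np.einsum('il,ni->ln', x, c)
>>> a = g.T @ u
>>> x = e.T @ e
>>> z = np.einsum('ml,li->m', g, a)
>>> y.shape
(7, 3)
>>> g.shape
(19, 7)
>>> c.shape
(3, 7)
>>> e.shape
(3, 19)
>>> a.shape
(7, 3)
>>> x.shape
(19, 19)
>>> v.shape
(7, 19, 3)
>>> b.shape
(7, 3)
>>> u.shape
(19, 3)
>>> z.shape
(19,)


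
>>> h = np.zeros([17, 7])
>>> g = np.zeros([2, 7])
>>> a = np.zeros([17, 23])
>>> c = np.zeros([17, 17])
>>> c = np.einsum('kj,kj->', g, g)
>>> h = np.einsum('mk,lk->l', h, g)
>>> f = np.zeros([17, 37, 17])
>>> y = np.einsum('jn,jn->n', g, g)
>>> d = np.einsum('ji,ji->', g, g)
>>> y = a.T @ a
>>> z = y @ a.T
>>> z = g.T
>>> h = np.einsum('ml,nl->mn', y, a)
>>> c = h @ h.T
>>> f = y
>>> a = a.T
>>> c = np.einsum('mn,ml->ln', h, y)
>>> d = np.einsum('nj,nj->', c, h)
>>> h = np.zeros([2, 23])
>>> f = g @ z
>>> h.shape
(2, 23)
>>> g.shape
(2, 7)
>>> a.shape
(23, 17)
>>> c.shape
(23, 17)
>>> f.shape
(2, 2)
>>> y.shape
(23, 23)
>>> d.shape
()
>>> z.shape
(7, 2)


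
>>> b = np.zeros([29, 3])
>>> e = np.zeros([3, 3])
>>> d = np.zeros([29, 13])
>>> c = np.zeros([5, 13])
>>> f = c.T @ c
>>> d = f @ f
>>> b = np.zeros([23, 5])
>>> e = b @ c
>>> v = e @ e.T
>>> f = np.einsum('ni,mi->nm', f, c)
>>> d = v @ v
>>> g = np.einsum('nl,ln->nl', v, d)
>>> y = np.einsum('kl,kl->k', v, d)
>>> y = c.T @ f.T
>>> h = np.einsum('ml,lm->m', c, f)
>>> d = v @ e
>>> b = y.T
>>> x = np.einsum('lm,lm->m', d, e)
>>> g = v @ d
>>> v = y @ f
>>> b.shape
(13, 13)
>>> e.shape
(23, 13)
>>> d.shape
(23, 13)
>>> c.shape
(5, 13)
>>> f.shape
(13, 5)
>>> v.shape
(13, 5)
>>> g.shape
(23, 13)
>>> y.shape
(13, 13)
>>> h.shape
(5,)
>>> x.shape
(13,)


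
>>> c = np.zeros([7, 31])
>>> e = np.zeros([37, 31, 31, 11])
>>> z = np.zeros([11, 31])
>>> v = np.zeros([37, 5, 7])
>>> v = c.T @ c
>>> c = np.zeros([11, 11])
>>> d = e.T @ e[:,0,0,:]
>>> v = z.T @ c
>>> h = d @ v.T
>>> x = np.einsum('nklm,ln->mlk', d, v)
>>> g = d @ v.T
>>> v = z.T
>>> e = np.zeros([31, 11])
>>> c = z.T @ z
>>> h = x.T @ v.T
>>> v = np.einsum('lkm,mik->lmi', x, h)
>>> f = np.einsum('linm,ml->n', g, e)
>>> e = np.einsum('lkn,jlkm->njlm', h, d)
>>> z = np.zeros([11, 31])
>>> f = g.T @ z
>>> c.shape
(31, 31)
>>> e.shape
(31, 11, 31, 11)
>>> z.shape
(11, 31)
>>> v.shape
(11, 31, 31)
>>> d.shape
(11, 31, 31, 11)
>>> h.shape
(31, 31, 31)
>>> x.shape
(11, 31, 31)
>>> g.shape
(11, 31, 31, 31)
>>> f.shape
(31, 31, 31, 31)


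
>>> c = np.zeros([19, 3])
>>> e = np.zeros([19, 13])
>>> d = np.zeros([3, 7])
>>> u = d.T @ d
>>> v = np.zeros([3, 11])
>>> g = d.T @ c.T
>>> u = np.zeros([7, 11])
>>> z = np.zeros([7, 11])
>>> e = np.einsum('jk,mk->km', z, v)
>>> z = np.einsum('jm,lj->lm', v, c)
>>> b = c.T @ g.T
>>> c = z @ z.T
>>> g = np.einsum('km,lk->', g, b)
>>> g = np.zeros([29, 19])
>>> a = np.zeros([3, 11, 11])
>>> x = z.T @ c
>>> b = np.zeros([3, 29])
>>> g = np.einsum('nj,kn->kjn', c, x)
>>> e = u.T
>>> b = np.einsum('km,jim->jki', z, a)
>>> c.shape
(19, 19)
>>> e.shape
(11, 7)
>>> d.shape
(3, 7)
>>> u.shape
(7, 11)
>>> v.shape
(3, 11)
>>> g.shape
(11, 19, 19)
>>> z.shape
(19, 11)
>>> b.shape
(3, 19, 11)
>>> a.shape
(3, 11, 11)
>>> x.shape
(11, 19)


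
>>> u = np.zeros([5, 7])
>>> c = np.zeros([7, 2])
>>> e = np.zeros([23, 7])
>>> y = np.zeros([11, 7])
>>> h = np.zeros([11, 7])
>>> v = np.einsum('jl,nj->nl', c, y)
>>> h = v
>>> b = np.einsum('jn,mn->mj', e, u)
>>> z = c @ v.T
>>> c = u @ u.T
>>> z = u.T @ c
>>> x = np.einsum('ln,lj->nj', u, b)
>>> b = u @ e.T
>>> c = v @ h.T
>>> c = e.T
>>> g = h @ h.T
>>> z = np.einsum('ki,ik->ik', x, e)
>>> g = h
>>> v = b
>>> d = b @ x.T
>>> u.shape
(5, 7)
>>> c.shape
(7, 23)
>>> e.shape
(23, 7)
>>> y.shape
(11, 7)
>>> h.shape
(11, 2)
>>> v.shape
(5, 23)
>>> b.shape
(5, 23)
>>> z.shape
(23, 7)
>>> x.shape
(7, 23)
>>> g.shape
(11, 2)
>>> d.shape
(5, 7)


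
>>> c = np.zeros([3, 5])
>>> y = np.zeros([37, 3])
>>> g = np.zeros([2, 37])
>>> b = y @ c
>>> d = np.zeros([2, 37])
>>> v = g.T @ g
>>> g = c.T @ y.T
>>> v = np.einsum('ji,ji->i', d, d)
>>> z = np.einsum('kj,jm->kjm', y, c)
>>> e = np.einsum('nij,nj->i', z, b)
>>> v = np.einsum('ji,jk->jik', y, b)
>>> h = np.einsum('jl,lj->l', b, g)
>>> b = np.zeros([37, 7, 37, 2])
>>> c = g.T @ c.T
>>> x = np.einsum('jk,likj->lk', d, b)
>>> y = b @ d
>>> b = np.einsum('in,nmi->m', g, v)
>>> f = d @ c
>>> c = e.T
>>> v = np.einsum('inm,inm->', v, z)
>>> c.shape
(3,)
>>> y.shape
(37, 7, 37, 37)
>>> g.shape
(5, 37)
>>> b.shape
(3,)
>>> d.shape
(2, 37)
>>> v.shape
()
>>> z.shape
(37, 3, 5)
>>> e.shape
(3,)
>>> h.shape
(5,)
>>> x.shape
(37, 37)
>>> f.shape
(2, 3)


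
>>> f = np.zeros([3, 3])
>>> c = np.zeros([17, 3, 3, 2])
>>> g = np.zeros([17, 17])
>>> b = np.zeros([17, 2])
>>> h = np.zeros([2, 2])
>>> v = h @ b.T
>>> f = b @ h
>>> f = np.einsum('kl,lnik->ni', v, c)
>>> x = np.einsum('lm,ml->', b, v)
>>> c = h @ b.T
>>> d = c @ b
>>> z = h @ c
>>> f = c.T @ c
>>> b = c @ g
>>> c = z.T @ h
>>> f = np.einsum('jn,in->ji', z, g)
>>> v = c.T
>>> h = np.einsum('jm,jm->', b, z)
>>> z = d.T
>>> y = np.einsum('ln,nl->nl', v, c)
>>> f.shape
(2, 17)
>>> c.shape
(17, 2)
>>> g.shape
(17, 17)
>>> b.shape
(2, 17)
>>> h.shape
()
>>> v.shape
(2, 17)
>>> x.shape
()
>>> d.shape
(2, 2)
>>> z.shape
(2, 2)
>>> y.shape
(17, 2)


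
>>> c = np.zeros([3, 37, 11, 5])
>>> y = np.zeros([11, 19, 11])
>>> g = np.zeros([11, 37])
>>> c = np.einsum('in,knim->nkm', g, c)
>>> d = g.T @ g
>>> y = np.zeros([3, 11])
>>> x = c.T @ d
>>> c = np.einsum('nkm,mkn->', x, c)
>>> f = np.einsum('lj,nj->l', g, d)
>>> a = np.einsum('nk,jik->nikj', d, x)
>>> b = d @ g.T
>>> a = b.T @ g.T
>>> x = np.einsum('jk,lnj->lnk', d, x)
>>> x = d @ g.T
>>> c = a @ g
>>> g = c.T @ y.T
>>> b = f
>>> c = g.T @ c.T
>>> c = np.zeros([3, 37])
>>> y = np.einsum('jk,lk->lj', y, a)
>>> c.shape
(3, 37)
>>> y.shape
(11, 3)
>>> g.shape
(37, 3)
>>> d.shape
(37, 37)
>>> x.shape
(37, 11)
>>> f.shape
(11,)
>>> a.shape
(11, 11)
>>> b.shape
(11,)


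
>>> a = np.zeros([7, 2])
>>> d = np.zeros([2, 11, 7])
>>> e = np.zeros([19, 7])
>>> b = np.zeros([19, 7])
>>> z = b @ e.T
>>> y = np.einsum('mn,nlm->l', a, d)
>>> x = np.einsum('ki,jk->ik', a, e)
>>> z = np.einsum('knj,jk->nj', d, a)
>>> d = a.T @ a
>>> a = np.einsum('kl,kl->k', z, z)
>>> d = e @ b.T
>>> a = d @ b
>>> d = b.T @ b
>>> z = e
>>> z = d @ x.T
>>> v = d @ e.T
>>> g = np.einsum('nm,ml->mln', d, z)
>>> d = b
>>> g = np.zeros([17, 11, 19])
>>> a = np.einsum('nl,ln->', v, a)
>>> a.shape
()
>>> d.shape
(19, 7)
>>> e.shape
(19, 7)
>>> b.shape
(19, 7)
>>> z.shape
(7, 2)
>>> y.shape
(11,)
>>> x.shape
(2, 7)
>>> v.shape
(7, 19)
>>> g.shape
(17, 11, 19)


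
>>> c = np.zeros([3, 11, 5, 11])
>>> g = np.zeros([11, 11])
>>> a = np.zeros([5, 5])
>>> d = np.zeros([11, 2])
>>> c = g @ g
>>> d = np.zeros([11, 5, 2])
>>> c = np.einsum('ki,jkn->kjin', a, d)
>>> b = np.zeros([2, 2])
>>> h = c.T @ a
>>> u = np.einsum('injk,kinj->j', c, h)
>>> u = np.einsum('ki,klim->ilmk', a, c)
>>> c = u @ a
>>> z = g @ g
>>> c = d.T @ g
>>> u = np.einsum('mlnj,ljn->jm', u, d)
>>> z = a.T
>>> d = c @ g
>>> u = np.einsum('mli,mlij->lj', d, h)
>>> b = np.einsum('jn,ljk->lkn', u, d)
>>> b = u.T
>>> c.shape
(2, 5, 11)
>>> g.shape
(11, 11)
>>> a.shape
(5, 5)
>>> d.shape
(2, 5, 11)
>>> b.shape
(5, 5)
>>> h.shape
(2, 5, 11, 5)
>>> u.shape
(5, 5)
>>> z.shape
(5, 5)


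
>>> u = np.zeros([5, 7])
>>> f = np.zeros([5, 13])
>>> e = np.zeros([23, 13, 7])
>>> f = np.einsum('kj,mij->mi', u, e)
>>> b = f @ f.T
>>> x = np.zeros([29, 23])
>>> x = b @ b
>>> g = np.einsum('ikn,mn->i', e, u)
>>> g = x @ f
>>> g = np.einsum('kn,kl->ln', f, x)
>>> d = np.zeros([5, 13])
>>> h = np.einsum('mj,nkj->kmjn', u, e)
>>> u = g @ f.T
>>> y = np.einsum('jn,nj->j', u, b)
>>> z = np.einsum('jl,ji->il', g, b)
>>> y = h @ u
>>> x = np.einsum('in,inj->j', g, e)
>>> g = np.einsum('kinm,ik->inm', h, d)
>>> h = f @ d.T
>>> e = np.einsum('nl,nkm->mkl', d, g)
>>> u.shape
(23, 23)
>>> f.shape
(23, 13)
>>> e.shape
(23, 7, 13)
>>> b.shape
(23, 23)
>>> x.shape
(7,)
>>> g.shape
(5, 7, 23)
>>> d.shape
(5, 13)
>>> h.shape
(23, 5)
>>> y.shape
(13, 5, 7, 23)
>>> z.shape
(23, 13)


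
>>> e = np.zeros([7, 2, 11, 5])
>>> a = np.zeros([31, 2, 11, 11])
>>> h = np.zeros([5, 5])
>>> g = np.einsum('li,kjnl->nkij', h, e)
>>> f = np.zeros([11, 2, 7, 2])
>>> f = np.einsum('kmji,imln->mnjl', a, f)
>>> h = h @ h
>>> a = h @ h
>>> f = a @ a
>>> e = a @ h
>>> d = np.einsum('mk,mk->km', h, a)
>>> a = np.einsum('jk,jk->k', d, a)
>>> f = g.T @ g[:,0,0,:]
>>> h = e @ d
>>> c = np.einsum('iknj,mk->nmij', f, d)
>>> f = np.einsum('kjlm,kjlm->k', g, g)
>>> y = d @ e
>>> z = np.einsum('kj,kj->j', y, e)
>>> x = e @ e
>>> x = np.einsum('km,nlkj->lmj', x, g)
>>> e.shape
(5, 5)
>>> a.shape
(5,)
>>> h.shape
(5, 5)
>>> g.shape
(11, 7, 5, 2)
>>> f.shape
(11,)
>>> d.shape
(5, 5)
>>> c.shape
(7, 5, 2, 2)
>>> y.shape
(5, 5)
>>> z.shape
(5,)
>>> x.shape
(7, 5, 2)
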